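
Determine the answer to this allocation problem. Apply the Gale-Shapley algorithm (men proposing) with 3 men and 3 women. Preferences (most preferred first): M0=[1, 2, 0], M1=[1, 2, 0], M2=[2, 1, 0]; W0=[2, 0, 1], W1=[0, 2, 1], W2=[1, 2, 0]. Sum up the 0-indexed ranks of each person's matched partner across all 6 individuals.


Step 1: Run Gale-Shapley (men propose, women hold best offer):
  M0 proposes to W1; she accepts
  M1 proposes to W1; rejected
  M1 proposes to W2; she accepts
  M2 proposes to W2; rejected
  M2 proposes to W1; rejected
  M2 proposes to W0; she accepts
Step 2: Final matching: W0-M2, W1-M0, W2-M1
Step 3: 0-indexed ranks (man's rank of his match, then woman's): 2 + 0 + 0 + 0 + 1 + 0
Step 4: Total rank sum = 3

3


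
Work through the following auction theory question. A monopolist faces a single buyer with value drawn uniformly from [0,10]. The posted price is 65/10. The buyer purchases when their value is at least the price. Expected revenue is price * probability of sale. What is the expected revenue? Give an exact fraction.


Step 1: Posted price r = 13/2, value support [0,10]
Step 2: P(v >= r) = (10 - 13/2)/10 = 7/20
Step 3: Expected revenue = r * P(v >= r) = 13/2 * 7/20
Step 4: Revenue = 91/40

91/40


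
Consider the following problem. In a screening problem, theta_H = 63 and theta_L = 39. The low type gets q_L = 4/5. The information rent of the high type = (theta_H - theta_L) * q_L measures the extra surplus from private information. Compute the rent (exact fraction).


Step 1: theta_H - theta_L = 63 - 39 = 24
Step 2: Information rent = (theta_H - theta_L) * q_L
Step 3: = 24 * 4/5
Step 4: = 96/5

96/5


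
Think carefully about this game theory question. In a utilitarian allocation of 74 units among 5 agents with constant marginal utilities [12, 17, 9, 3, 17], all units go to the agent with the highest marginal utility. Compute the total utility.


Step 1: The marginal utilities are [12, 17, 9, 3, 17]
Step 2: The highest marginal utility is 17
Step 3: All 74 units go to that agent
Step 4: Total utility = 17 * 74 = 1258

1258


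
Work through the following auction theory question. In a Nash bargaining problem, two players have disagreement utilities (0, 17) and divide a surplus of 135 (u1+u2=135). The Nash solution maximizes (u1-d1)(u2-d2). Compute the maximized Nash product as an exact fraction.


Step 1: The Nash solution splits surplus symmetrically above the disagreement point
Step 2: u1 = (total + d1 - d2)/2 = (135 + 0 - 17)/2 = 59
Step 3: u2 = (total - d1 + d2)/2 = (135 - 0 + 17)/2 = 76
Step 4: Nash product = (59 - 0) * (76 - 17)
Step 5: = 59 * 59 = 3481

3481


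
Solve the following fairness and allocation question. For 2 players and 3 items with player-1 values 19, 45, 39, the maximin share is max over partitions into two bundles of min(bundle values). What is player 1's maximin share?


Step 1: Item values = 19, 45, 39
Step 2: Enumerate all 2-bundle partitions and take the smaller bundle:
  Partition 1: {19} vs {45,39} -> bundles 19, 84; min = 19
  Partition 2: {45} vs {19,39} -> bundles 45, 58; min = 45
  Partition 3: {39} vs {19,45} -> bundles 39, 64; min = 39
Step 3: MMS = max(19, 45, 39) = 45

45


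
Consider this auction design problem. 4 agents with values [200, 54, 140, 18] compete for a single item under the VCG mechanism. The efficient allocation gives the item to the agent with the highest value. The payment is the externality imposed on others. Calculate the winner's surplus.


Step 1: The winner is the agent with the highest value: agent 0 with value 200
Step 2: Values of other agents: [54, 140, 18]
Step 3: VCG payment = max of others' values = 140
Step 4: Surplus = 200 - 140 = 60

60


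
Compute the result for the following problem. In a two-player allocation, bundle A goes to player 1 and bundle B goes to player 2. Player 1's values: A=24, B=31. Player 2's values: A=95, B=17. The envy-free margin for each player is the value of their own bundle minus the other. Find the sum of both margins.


Step 1: Player 1's margin = v1(A) - v1(B) = 24 - 31 = -7
Step 2: Player 2's margin = v2(B) - v2(A) = 17 - 95 = -78
Step 3: Total margin = -7 + -78 = -85

-85


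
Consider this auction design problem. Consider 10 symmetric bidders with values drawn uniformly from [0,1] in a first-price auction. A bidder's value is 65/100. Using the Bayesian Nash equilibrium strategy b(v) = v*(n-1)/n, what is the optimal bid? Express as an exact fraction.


Step 1: The symmetric BNE bidding function is b(v) = v * (n-1) / n
Step 2: Substitute v = 13/20 and n = 10
Step 3: b = 13/20 * 9/10
Step 4: b = 117/200

117/200


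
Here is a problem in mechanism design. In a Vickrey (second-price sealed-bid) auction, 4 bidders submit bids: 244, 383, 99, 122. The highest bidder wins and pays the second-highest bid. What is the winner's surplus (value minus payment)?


Step 1: Sort bids in descending order: 383, 244, 122, 99
Step 2: The winning bid is the highest: 383
Step 3: The payment equals the second-highest bid: 244
Step 4: Surplus = winner's bid - payment = 383 - 244 = 139

139


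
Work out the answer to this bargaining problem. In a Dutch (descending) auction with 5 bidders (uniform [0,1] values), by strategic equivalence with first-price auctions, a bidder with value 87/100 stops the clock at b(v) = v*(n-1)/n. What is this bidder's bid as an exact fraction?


Step 1: Dutch auctions are strategically equivalent to first-price auctions
Step 2: The equilibrium bid is b(v) = v*(n-1)/n
Step 3: b = 87/100 * 4/5
Step 4: b = 87/125

87/125


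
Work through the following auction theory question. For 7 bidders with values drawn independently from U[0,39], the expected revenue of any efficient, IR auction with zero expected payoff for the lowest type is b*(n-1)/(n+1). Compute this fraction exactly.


Step 1: By Revenue Equivalence, expected revenue = b*(n-1)/(n+1)
Step 2: Substituting n = 7, b = 39
Step 3: Revenue = 39*(7-1)/(7+1) = 39*6/8
Step 4: Revenue = 234/8 = 117/4

117/4


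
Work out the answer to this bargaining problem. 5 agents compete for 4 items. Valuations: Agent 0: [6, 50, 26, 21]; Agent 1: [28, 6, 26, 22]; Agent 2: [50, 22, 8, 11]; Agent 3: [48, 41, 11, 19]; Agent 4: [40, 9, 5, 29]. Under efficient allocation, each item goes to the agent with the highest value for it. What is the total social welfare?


Step 1: For each item, find the maximum value among all agents.
Step 2: Item 0 -> Agent 2 (value 50)
Step 3: Item 1 -> Agent 0 (value 50)
Step 4: Item 2 -> Agent 0 (value 26)
Step 5: Item 3 -> Agent 4 (value 29)
Step 6: Total welfare = 50 + 50 + 26 + 29 = 155

155


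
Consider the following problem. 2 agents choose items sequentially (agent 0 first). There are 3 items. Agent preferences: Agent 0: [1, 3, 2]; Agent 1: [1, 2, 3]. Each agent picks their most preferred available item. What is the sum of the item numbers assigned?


Step 1: Agent 0 picks item 1
Step 2: Agent 1 picks item 2
Step 3: Sum = 1 + 2 = 3

3


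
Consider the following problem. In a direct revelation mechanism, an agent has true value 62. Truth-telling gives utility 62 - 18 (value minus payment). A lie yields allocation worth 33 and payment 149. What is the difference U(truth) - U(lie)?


Step 1: U(truth) = value - payment = 62 - 18 = 44
Step 2: U(lie) = allocation - payment = 33 - 149 = -116
Step 3: IC gap = 44 - (-116) = 160

160


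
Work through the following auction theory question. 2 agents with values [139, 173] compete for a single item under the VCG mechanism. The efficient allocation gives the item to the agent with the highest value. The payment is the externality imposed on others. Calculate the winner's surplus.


Step 1: The winner is the agent with the highest value: agent 1 with value 173
Step 2: Values of other agents: [139]
Step 3: VCG payment = max of others' values = 139
Step 4: Surplus = 173 - 139 = 34

34


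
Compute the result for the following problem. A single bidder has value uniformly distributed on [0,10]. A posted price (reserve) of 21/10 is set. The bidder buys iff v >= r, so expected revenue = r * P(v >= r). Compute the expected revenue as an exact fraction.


Step 1: Posted price r = 21/10, value support [0,10]
Step 2: P(v >= r) = (10 - 21/10)/10 = 79/100
Step 3: Expected revenue = r * P(v >= r) = 21/10 * 79/100
Step 4: Revenue = 1659/1000

1659/1000


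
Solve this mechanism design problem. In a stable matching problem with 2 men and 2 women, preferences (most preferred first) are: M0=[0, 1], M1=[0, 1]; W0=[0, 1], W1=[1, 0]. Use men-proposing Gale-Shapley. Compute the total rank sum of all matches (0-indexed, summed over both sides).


Step 1: Run Gale-Shapley (men propose, women hold best offer):
  M0 proposes to W0; she accepts
  M1 proposes to W0; rejected
  M1 proposes to W1; she accepts
Step 2: Final matching: W0-M0, W1-M1
Step 3: 0-indexed ranks (man's rank of his match, then woman's): 0 + 0 + 1 + 0
Step 4: Total rank sum = 1

1


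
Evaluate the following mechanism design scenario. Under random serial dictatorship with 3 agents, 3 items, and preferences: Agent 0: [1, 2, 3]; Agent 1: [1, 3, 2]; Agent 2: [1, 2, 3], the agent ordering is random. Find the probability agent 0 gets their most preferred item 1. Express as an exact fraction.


Step 1: Agent 0 wants item 1
Step 2: There are 6 possible orderings of agents
Step 3: In 2 orderings, agent 0 gets item 1
Step 4: Probability = 2/6 = 1/3

1/3


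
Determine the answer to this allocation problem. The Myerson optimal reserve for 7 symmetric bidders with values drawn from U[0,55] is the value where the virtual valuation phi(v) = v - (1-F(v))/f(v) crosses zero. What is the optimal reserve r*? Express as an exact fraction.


Step 1: For U[0,55], F(v) = v/55 and f(v) = 1/55
Step 2: phi(v) = v - (1 - v/55)/(1/55) = v - (55 - v) = 2v - 55
Step 3: Set phi(r*) = 0: 2r* - 55 = 0
Step 4: r* = 55/2 (the number of bidders n = 7 does not enter)

55/2


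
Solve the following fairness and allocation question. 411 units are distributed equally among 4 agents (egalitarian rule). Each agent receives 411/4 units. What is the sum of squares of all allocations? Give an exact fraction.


Step 1: Each agent's share = 411/4
Step 2: Square of each share = (411/4)^2 = 168921/16
Step 3: Sum of squares = 4 * 168921/16 = 168921/4

168921/4


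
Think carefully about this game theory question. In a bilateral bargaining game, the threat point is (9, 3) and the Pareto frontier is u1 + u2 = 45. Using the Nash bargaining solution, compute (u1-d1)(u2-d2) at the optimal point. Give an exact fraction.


Step 1: The Nash solution splits surplus symmetrically above the disagreement point
Step 2: u1 = (total + d1 - d2)/2 = (45 + 9 - 3)/2 = 51/2
Step 3: u2 = (total - d1 + d2)/2 = (45 - 9 + 3)/2 = 39/2
Step 4: Nash product = (51/2 - 9) * (39/2 - 3)
Step 5: = 33/2 * 33/2 = 1089/4

1089/4


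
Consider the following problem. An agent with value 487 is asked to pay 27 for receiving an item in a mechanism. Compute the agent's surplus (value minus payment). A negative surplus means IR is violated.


Step 1: Surplus = value - payment = 487 - 27 = 460
Step 2: IR is satisfied (surplus >= 0)

460


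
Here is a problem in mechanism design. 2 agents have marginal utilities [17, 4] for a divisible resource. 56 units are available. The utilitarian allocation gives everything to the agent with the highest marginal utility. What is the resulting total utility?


Step 1: The marginal utilities are [17, 4]
Step 2: The highest marginal utility is 17
Step 3: All 56 units go to that agent
Step 4: Total utility = 17 * 56 = 952

952


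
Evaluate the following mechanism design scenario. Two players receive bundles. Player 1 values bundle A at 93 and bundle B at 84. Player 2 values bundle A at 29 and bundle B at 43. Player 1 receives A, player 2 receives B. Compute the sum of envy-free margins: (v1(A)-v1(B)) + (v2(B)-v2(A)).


Step 1: Player 1's margin = v1(A) - v1(B) = 93 - 84 = 9
Step 2: Player 2's margin = v2(B) - v2(A) = 43 - 29 = 14
Step 3: Total margin = 9 + 14 = 23

23


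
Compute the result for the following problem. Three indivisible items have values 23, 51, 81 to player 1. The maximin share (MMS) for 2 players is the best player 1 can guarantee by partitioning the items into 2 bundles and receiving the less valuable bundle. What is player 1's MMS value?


Step 1: Item values = 23, 51, 81
Step 2: Enumerate all 2-bundle partitions and take the smaller bundle:
  Partition 1: {23} vs {51,81} -> bundles 23, 132; min = 23
  Partition 2: {51} vs {23,81} -> bundles 51, 104; min = 51
  Partition 3: {81} vs {23,51} -> bundles 81, 74; min = 74
Step 3: MMS = max(23, 51, 74) = 74

74


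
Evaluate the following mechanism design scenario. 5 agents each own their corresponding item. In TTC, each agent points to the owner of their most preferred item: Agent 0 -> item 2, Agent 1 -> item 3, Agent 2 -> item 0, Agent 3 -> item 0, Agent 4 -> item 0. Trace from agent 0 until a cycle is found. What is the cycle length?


Step 1: Trace the pointer graph from agent 0: 0 -> 2 -> 0
Step 2: A cycle is detected when we revisit agent 0
Step 3: The cycle is: 0 -> 2 -> 0
Step 4: Cycle length = 2

2


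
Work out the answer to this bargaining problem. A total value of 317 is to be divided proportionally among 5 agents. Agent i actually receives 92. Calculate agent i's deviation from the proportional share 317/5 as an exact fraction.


Step 1: Proportional share = 317/5
Step 2: Agent's actual allocation = 92
Step 3: Excess = 92 - 317/5 = 143/5

143/5


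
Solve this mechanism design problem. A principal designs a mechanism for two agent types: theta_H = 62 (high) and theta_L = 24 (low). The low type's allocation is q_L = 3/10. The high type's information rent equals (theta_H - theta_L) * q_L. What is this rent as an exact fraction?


Step 1: theta_H - theta_L = 62 - 24 = 38
Step 2: Information rent = (theta_H - theta_L) * q_L
Step 3: = 38 * 3/10
Step 4: = 57/5

57/5


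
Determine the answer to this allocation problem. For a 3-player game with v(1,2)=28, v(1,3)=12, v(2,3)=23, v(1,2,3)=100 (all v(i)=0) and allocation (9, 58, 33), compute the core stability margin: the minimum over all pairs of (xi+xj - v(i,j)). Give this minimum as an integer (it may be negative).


Step 1: Slack for coalition (1,2): x1+x2 - v12 = 67 - 28 = 39
Step 2: Slack for coalition (1,3): x1+x3 - v13 = 42 - 12 = 30
Step 3: Slack for coalition (2,3): x2+x3 - v23 = 91 - 23 = 68
Step 4: Minimum slack = min(39, 30, 68) = 30, attained by (1,3); no pair can gain by deviating, so the allocation is in the core

30


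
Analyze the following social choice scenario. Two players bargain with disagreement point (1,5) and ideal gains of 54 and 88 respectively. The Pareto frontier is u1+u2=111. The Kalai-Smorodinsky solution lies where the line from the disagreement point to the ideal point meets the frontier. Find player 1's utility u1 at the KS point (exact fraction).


Step 1: At the KS point, (u1-d1)/r1 = (u2-d2)/r2 = t and u1+u2 = 111
Step 2: u1 = d1 + r1*t and u2 = d2 + r2*t, so (d1 + r1*t) + (d2 + r2*t) = 111
Step 3: t = (111 - 1 - 5)/(54 + 88) = 105/142
Step 4: u1 = d1 + r1*t = 1 + 54 * 105/142 = 2906/71
Step 5: (Check: u2 = d2 + r2*t = 4975/71; u1+u2 = 2906/71 + 4975/71 = 111, on the frontier.)

2906/71


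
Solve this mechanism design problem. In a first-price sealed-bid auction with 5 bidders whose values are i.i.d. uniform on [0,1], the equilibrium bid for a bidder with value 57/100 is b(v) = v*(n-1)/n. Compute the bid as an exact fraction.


Step 1: The symmetric BNE bidding function is b(v) = v * (n-1) / n
Step 2: Substitute v = 57/100 and n = 5
Step 3: b = 57/100 * 4/5
Step 4: b = 57/125

57/125


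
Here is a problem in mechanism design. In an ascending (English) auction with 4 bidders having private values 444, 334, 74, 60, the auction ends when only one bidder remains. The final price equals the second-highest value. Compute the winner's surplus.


Step 1: Identify the highest value: 444
Step 2: Identify the second-highest value: 334
Step 3: The final price = second-highest value = 334
Step 4: Surplus = 444 - 334 = 110

110


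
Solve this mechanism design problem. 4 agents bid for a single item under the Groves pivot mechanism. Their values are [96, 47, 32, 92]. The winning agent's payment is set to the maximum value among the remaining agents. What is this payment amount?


Step 1: The efficient winner is agent 0 with value 96
Step 2: Other agents' values: [47, 32, 92]
Step 3: Pivot payment = max(others) = 92
Step 4: The winner pays 92

92


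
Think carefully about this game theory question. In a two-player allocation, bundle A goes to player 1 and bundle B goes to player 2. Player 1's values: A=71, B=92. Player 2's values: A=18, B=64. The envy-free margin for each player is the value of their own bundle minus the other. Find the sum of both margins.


Step 1: Player 1's margin = v1(A) - v1(B) = 71 - 92 = -21
Step 2: Player 2's margin = v2(B) - v2(A) = 64 - 18 = 46
Step 3: Total margin = -21 + 46 = 25

25


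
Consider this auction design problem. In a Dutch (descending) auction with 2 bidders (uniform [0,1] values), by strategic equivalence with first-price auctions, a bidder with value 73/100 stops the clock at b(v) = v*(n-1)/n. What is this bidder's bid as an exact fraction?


Step 1: Dutch auctions are strategically equivalent to first-price auctions
Step 2: The equilibrium bid is b(v) = v*(n-1)/n
Step 3: b = 73/100 * 1/2
Step 4: b = 73/200

73/200


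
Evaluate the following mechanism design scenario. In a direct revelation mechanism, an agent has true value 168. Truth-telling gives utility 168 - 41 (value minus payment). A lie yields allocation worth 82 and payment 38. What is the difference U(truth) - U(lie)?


Step 1: U(truth) = value - payment = 168 - 41 = 127
Step 2: U(lie) = allocation - payment = 82 - 38 = 44
Step 3: IC gap = 127 - 44 = 83

83


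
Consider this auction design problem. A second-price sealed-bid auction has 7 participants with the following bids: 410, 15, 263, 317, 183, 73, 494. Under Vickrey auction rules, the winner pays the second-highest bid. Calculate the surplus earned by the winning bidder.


Step 1: Sort bids in descending order: 494, 410, 317, 263, 183, 73, 15
Step 2: The winning bid is the highest: 494
Step 3: The payment equals the second-highest bid: 410
Step 4: Surplus = winner's bid - payment = 494 - 410 = 84

84


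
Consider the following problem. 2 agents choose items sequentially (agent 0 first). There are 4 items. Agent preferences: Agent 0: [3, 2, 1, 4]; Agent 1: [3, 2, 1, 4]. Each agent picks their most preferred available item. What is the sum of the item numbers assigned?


Step 1: Agent 0 picks item 3
Step 2: Agent 1 picks item 2
Step 3: Sum = 3 + 2 = 5

5


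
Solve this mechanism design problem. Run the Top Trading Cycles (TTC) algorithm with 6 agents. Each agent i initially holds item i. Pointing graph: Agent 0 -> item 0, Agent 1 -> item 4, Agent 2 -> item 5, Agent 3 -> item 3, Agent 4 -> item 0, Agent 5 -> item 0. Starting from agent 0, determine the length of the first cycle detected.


Step 1: Trace the pointer graph from agent 0: 0 -> 0
Step 2: A cycle is detected when we revisit agent 0
Step 3: The cycle is: 0 -> 0
Step 4: Cycle length = 1

1


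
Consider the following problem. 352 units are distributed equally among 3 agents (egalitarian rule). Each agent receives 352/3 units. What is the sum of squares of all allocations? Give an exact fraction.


Step 1: Each agent's share = 352/3
Step 2: Square of each share = (352/3)^2 = 123904/9
Step 3: Sum of squares = 3 * 123904/9 = 123904/3

123904/3


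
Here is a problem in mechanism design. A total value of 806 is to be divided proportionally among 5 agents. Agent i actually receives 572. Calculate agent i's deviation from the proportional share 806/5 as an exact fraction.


Step 1: Proportional share = 806/5
Step 2: Agent's actual allocation = 572
Step 3: Excess = 572 - 806/5 = 2054/5

2054/5


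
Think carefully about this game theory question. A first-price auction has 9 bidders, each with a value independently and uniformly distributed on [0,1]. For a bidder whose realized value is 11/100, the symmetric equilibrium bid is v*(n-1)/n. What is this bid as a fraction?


Step 1: The symmetric BNE bidding function is b(v) = v * (n-1) / n
Step 2: Substitute v = 11/100 and n = 9
Step 3: b = 11/100 * 8/9
Step 4: b = 22/225

22/225


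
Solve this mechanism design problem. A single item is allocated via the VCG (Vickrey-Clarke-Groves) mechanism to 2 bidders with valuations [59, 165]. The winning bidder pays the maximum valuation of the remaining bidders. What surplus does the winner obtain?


Step 1: The winner is the agent with the highest value: agent 1 with value 165
Step 2: Values of other agents: [59]
Step 3: VCG payment = max of others' values = 59
Step 4: Surplus = 165 - 59 = 106

106


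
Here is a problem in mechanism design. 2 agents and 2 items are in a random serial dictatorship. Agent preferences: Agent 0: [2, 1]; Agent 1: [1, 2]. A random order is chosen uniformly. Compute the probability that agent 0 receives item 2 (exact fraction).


Step 1: Agent 0 wants item 2
Step 2: There are 2 possible orderings of agents
Step 3: In 2 orderings, agent 0 gets item 2
Step 4: Probability = 2/2 = 1

1


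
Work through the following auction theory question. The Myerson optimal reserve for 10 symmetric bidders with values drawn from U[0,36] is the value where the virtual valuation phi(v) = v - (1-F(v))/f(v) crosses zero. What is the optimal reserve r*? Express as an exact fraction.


Step 1: For U[0,36], F(v) = v/36 and f(v) = 1/36
Step 2: phi(v) = v - (1 - v/36)/(1/36) = v - (36 - v) = 2v - 36
Step 3: Set phi(r*) = 0: 2r* - 36 = 0
Step 4: r* = 36/2 = 18 (the number of bidders n = 10 does not enter)

18


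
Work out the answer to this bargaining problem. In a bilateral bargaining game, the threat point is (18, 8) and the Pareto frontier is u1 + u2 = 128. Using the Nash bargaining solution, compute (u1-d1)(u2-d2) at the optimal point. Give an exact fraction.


Step 1: The Nash solution splits surplus symmetrically above the disagreement point
Step 2: u1 = (total + d1 - d2)/2 = (128 + 18 - 8)/2 = 69
Step 3: u2 = (total - d1 + d2)/2 = (128 - 18 + 8)/2 = 59
Step 4: Nash product = (69 - 18) * (59 - 8)
Step 5: = 51 * 51 = 2601

2601


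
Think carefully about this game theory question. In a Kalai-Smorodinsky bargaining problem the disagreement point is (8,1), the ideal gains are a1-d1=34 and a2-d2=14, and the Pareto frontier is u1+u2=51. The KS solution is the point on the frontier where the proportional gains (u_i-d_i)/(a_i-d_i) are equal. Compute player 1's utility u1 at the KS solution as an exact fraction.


Step 1: At the KS point, (u1-d1)/r1 = (u2-d2)/r2 = t and u1+u2 = 51
Step 2: u1 = d1 + r1*t and u2 = d2 + r2*t, so (d1 + r1*t) + (d2 + r2*t) = 51
Step 3: t = (51 - 8 - 1)/(34 + 14) = 42/48 = 7/8
Step 4: u1 = d1 + r1*t = 8 + 34 * 7/8 = 151/4
Step 5: (Check: u2 = d2 + r2*t = 53/4; u1+u2 = 151/4 + 53/4 = 51, on the frontier.)

151/4


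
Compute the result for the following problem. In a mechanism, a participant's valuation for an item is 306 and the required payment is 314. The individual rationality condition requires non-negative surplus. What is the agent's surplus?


Step 1: Surplus = value - payment = 306 - 314 = -8
Step 2: IR is violated (surplus < 0)

-8


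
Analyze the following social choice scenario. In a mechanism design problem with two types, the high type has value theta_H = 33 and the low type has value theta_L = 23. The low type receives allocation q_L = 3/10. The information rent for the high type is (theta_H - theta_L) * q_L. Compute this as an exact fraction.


Step 1: theta_H - theta_L = 33 - 23 = 10
Step 2: Information rent = (theta_H - theta_L) * q_L
Step 3: = 10 * 3/10
Step 4: = 3

3


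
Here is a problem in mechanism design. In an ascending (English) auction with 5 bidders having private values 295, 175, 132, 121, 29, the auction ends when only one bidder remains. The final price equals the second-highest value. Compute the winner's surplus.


Step 1: Identify the highest value: 295
Step 2: Identify the second-highest value: 175
Step 3: The final price = second-highest value = 175
Step 4: Surplus = 295 - 175 = 120

120


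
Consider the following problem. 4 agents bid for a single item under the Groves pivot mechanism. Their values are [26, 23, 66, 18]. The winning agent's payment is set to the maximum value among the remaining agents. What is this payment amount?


Step 1: The efficient winner is agent 2 with value 66
Step 2: Other agents' values: [26, 23, 18]
Step 3: Pivot payment = max(others) = 26
Step 4: The winner pays 26

26


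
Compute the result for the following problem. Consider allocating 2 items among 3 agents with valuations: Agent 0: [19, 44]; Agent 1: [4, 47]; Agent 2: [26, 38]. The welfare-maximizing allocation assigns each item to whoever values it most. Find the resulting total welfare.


Step 1: For each item, find the maximum value among all agents.
Step 2: Item 0 -> Agent 2 (value 26)
Step 3: Item 1 -> Agent 1 (value 47)
Step 4: Total welfare = 26 + 47 = 73

73


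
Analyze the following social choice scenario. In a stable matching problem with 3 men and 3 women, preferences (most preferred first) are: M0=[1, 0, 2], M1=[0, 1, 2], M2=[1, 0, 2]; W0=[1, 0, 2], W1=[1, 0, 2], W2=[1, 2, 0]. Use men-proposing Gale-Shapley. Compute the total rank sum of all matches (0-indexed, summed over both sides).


Step 1: Run Gale-Shapley (men propose, women hold best offer):
  M0 proposes to W1; she accepts
  M1 proposes to W0; she accepts
  M2 proposes to W1; rejected
  M2 proposes to W0; rejected
  M2 proposes to W2; she accepts
Step 2: Final matching: W0-M1, W1-M0, W2-M2
Step 3: 0-indexed ranks (man's rank of his match, then woman's): 0 + 0 + 0 + 1 + 2 + 1
Step 4: Total rank sum = 4

4


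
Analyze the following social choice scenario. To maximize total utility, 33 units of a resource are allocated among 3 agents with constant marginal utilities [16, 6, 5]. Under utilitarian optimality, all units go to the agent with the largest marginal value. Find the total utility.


Step 1: The marginal utilities are [16, 6, 5]
Step 2: The highest marginal utility is 16
Step 3: All 33 units go to that agent
Step 4: Total utility = 16 * 33 = 528

528


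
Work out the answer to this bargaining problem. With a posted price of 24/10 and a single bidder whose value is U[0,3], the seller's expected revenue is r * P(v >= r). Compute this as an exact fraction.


Step 1: Posted price r = 12/5, value support [0,3]
Step 2: P(v >= r) = (3 - 12/5)/3 = 1/5
Step 3: Expected revenue = r * P(v >= r) = 12/5 * 1/5
Step 4: Revenue = 12/25

12/25


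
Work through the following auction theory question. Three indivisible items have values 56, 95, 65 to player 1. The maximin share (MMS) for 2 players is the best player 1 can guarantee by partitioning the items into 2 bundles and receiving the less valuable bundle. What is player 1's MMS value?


Step 1: Item values = 56, 95, 65
Step 2: Enumerate all 2-bundle partitions and take the smaller bundle:
  Partition 1: {56} vs {95,65} -> bundles 56, 160; min = 56
  Partition 2: {95} vs {56,65} -> bundles 95, 121; min = 95
  Partition 3: {65} vs {56,95} -> bundles 65, 151; min = 65
Step 3: MMS = max(56, 95, 65) = 95

95


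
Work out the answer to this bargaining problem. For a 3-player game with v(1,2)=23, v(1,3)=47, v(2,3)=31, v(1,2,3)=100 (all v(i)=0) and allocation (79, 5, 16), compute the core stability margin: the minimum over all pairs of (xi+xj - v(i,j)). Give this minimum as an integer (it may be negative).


Step 1: Slack for coalition (1,2): x1+x2 - v12 = 84 - 23 = 61
Step 2: Slack for coalition (1,3): x1+x3 - v13 = 95 - 47 = 48
Step 3: Slack for coalition (2,3): x2+x3 - v23 = 21 - 31 = -10
Step 4: Minimum slack = min(61, 48, -10) = -10, attained by (2,3); coalition (2,3) can block (slack < 0), so the allocation is not in the core

-10


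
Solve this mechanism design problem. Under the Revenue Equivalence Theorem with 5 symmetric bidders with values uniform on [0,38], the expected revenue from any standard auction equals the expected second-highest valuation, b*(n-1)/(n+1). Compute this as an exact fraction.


Step 1: By Revenue Equivalence, expected revenue = b*(n-1)/(n+1)
Step 2: Substituting n = 5, b = 38
Step 3: Revenue = 38*(5-1)/(5+1) = 38*4/6
Step 4: Revenue = 152/6 = 76/3

76/3


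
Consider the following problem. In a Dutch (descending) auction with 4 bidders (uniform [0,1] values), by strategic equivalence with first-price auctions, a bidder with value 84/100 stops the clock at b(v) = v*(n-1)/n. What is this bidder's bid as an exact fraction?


Step 1: Dutch auctions are strategically equivalent to first-price auctions
Step 2: The equilibrium bid is b(v) = v*(n-1)/n
Step 3: b = 21/25 * 3/4
Step 4: b = 63/100

63/100


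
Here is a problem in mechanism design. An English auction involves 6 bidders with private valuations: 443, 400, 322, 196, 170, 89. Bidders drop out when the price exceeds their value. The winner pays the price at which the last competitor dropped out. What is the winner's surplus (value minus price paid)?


Step 1: Identify the highest value: 443
Step 2: Identify the second-highest value: 400
Step 3: The final price = second-highest value = 400
Step 4: Surplus = 443 - 400 = 43

43


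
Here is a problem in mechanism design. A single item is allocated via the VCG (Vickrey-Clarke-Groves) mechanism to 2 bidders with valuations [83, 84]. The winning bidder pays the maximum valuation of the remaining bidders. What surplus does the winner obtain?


Step 1: The winner is the agent with the highest value: agent 1 with value 84
Step 2: Values of other agents: [83]
Step 3: VCG payment = max of others' values = 83
Step 4: Surplus = 84 - 83 = 1

1


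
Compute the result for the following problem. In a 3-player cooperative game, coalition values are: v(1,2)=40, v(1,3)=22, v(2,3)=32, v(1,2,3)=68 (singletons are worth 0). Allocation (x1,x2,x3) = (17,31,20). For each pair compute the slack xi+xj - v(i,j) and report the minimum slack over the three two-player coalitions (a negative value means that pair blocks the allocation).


Step 1: Slack for coalition (1,2): x1+x2 - v12 = 48 - 40 = 8
Step 2: Slack for coalition (1,3): x1+x3 - v13 = 37 - 22 = 15
Step 3: Slack for coalition (2,3): x2+x3 - v23 = 51 - 32 = 19
Step 4: Minimum slack = min(8, 15, 19) = 8, attained by (1,2); no pair can gain by deviating, so the allocation is in the core

8


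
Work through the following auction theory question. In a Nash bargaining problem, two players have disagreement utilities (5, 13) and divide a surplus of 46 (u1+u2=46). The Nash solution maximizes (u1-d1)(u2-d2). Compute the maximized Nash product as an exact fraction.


Step 1: The Nash solution splits surplus symmetrically above the disagreement point
Step 2: u1 = (total + d1 - d2)/2 = (46 + 5 - 13)/2 = 19
Step 3: u2 = (total - d1 + d2)/2 = (46 - 5 + 13)/2 = 27
Step 4: Nash product = (19 - 5) * (27 - 13)
Step 5: = 14 * 14 = 196

196


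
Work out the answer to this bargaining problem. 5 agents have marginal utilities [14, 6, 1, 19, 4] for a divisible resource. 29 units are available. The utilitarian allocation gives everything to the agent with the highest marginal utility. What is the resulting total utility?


Step 1: The marginal utilities are [14, 6, 1, 19, 4]
Step 2: The highest marginal utility is 19
Step 3: All 29 units go to that agent
Step 4: Total utility = 19 * 29 = 551

551


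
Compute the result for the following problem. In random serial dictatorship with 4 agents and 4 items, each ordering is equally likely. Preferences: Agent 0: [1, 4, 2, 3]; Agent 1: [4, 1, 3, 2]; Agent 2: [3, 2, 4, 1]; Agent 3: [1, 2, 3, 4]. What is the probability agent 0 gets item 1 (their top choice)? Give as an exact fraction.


Step 1: Agent 0 wants item 1
Step 2: There are 24 possible orderings of agents
Step 3: In 12 orderings, agent 0 gets item 1
Step 4: Probability = 12/24 = 1/2

1/2


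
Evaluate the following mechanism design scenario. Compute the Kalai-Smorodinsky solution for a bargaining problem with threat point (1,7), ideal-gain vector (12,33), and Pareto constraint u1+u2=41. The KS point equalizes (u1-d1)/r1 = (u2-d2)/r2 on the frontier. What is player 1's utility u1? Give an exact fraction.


Step 1: At the KS point, (u1-d1)/r1 = (u2-d2)/r2 = t and u1+u2 = 41
Step 2: u1 = d1 + r1*t and u2 = d2 + r2*t, so (d1 + r1*t) + (d2 + r2*t) = 41
Step 3: t = (41 - 1 - 7)/(12 + 33) = 33/45 = 11/15
Step 4: u1 = d1 + r1*t = 1 + 12 * 11/15 = 49/5
Step 5: (Check: u2 = d2 + r2*t = 156/5; u1+u2 = 49/5 + 156/5 = 41, on the frontier.)

49/5


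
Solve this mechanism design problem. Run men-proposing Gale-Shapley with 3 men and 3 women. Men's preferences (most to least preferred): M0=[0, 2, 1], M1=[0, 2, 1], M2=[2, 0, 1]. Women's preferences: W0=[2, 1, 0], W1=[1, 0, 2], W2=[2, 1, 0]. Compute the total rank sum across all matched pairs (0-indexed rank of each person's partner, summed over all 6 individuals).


Step 1: Run Gale-Shapley (men propose, women hold best offer):
  M0 proposes to W0; she accepts
  M1 proposes to W0; she switches from M0
  M2 proposes to W2; she accepts
  M0 proposes to W2; rejected
  M0 proposes to W1; she accepts
Step 2: Final matching: W0-M1, W1-M0, W2-M2
Step 3: 0-indexed ranks (man's rank of his match, then woman's): 0 + 1 + 2 + 1 + 0 + 0
Step 4: Total rank sum = 4

4


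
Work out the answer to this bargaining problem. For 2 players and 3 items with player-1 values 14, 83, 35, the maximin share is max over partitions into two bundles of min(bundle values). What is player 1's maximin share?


Step 1: Item values = 14, 83, 35
Step 2: Enumerate all 2-bundle partitions and take the smaller bundle:
  Partition 1: {14} vs {83,35} -> bundles 14, 118; min = 14
  Partition 2: {83} vs {14,35} -> bundles 83, 49; min = 49
  Partition 3: {35} vs {14,83} -> bundles 35, 97; min = 35
Step 3: MMS = max(14, 49, 35) = 49

49


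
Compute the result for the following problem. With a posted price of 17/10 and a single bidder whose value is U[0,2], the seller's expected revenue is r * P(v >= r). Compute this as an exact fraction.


Step 1: Posted price r = 17/10, value support [0,2]
Step 2: P(v >= r) = (2 - 17/10)/2 = 3/20
Step 3: Expected revenue = r * P(v >= r) = 17/10 * 3/20
Step 4: Revenue = 51/200

51/200


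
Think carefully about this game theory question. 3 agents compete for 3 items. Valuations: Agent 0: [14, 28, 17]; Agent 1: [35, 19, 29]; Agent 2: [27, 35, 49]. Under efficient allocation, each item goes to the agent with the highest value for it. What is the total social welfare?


Step 1: For each item, find the maximum value among all agents.
Step 2: Item 0 -> Agent 1 (value 35)
Step 3: Item 1 -> Agent 2 (value 35)
Step 4: Item 2 -> Agent 2 (value 49)
Step 5: Total welfare = 35 + 35 + 49 = 119

119


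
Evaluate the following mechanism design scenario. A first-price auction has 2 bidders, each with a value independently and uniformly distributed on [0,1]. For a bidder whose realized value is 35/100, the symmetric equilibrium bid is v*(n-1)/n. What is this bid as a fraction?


Step 1: The symmetric BNE bidding function is b(v) = v * (n-1) / n
Step 2: Substitute v = 7/20 and n = 2
Step 3: b = 7/20 * 1/2
Step 4: b = 7/40

7/40


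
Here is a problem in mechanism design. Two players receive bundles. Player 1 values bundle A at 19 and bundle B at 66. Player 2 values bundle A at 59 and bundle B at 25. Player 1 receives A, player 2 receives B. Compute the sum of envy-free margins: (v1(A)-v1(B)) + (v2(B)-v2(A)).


Step 1: Player 1's margin = v1(A) - v1(B) = 19 - 66 = -47
Step 2: Player 2's margin = v2(B) - v2(A) = 25 - 59 = -34
Step 3: Total margin = -47 + -34 = -81

-81


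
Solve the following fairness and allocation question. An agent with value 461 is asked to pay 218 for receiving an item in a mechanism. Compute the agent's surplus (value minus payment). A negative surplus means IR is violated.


Step 1: Surplus = value - payment = 461 - 218 = 243
Step 2: IR is satisfied (surplus >= 0)

243


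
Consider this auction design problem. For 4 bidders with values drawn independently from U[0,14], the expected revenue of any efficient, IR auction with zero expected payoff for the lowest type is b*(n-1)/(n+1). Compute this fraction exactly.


Step 1: By Revenue Equivalence, expected revenue = b*(n-1)/(n+1)
Step 2: Substituting n = 4, b = 14
Step 3: Revenue = 14*(4-1)/(4+1) = 14*3/5
Step 4: Revenue = 42/5

42/5


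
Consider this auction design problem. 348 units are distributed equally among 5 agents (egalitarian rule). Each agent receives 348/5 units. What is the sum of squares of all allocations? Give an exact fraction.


Step 1: Each agent's share = 348/5
Step 2: Square of each share = (348/5)^2 = 121104/25
Step 3: Sum of squares = 5 * 121104/25 = 121104/5

121104/5


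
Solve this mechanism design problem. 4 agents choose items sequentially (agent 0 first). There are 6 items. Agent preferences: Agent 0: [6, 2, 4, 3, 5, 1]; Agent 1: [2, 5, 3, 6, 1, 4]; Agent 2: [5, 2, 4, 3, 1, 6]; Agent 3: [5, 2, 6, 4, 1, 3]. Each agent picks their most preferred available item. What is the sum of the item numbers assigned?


Step 1: Agent 0 picks item 6
Step 2: Agent 1 picks item 2
Step 3: Agent 2 picks item 5
Step 4: Agent 3 picks item 4
Step 5: Sum = 6 + 2 + 5 + 4 = 17

17


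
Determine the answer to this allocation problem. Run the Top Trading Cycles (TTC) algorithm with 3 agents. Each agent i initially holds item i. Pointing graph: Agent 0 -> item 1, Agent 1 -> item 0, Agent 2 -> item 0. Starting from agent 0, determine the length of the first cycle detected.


Step 1: Trace the pointer graph from agent 0: 0 -> 1 -> 0
Step 2: A cycle is detected when we revisit agent 0
Step 3: The cycle is: 0 -> 1 -> 0
Step 4: Cycle length = 2

2


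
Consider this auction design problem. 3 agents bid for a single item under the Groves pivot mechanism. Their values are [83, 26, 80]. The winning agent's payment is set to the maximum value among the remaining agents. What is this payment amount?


Step 1: The efficient winner is agent 0 with value 83
Step 2: Other agents' values: [26, 80]
Step 3: Pivot payment = max(others) = 80
Step 4: The winner pays 80

80


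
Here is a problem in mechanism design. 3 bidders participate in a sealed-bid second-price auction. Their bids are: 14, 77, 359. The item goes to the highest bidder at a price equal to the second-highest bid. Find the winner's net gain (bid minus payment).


Step 1: Sort bids in descending order: 359, 77, 14
Step 2: The winning bid is the highest: 359
Step 3: The payment equals the second-highest bid: 77
Step 4: Surplus = winner's bid - payment = 359 - 77 = 282

282


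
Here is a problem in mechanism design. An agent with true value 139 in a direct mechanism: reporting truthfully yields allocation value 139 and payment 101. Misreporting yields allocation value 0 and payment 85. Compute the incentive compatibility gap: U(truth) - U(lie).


Step 1: U(truth) = value - payment = 139 - 101 = 38
Step 2: U(lie) = allocation - payment = 0 - 85 = -85
Step 3: IC gap = 38 - (-85) = 123

123


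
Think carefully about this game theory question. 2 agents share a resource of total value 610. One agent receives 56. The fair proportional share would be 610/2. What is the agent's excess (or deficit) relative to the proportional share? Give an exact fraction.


Step 1: Proportional share = 610/2 = 305
Step 2: Agent's actual allocation = 56
Step 3: Excess = 56 - 305 = -249

-249


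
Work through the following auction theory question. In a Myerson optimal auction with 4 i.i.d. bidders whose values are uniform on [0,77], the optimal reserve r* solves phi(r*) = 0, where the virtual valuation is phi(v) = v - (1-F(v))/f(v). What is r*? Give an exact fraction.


Step 1: For U[0,77], F(v) = v/77 and f(v) = 1/77
Step 2: phi(v) = v - (1 - v/77)/(1/77) = v - (77 - v) = 2v - 77
Step 3: Set phi(r*) = 0: 2r* - 77 = 0
Step 4: r* = 77/2 (the number of bidders n = 4 does not enter)

77/2
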